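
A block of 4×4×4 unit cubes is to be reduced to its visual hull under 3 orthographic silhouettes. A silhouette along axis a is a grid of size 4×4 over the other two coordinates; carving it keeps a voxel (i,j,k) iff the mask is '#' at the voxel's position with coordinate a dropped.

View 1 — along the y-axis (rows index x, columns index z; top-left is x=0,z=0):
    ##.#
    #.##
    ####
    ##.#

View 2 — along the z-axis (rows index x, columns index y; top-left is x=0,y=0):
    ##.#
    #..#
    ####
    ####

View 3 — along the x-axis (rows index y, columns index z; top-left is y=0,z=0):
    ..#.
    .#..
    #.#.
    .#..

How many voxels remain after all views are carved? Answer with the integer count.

before carving: 64 voxels (4×4×4)
after view 1 [y-axis, 13 of 16 cells solid] → remaining = 52
after view 2 [z-axis, 13 of 16 cells solid] → remaining = 43
after view 3 [x-axis, 5 of 16 cells solid] → remaining = 11

voxel count = 11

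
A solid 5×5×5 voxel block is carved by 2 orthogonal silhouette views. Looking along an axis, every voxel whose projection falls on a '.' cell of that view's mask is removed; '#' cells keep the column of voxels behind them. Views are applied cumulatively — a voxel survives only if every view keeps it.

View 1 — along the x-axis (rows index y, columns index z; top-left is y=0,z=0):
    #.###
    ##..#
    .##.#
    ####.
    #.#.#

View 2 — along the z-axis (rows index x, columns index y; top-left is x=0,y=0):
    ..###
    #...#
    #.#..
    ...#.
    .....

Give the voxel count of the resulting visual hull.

28 voxels

initial block: 5^3 = 125
V1 x: intersect with YZ mask (17 set) -- 85 left
V2 z: intersect with XY mask (8 set) -- 28 left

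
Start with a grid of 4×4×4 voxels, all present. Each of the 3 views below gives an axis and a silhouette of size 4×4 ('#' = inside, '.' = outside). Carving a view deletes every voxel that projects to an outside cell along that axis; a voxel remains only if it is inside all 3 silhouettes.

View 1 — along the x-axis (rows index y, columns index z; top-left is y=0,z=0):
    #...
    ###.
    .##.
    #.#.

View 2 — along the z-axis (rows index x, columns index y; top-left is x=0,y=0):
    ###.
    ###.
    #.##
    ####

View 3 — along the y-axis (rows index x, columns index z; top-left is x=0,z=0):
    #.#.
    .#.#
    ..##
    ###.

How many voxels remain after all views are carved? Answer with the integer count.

remaining voxels: 16

start: 4×4×4 = 64 voxels
[1] x-view keeps 8 columns → grid now 32
[2] z-view keeps 13 columns → grid now 25
[3] y-view keeps 9 columns → grid now 16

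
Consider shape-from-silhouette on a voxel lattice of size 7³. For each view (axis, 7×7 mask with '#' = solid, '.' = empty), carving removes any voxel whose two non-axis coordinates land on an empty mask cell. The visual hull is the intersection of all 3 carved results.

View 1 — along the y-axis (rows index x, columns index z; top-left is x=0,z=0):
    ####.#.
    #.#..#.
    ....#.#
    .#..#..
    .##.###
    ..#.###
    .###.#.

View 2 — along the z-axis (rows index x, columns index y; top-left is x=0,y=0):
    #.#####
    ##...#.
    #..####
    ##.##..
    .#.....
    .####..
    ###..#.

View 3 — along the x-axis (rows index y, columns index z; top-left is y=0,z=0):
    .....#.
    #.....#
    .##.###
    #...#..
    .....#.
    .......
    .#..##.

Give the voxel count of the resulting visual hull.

remaining voxels: 25

full grid |V| = 343
  1. axis=1 (XZ plane), |mask|=25  ⇒  voxels=175
  2. axis=2 (XY plane), |mask|=27  ⇒  voxels=94
  3. axis=0 (YZ plane), |mask|=14  ⇒  voxels=25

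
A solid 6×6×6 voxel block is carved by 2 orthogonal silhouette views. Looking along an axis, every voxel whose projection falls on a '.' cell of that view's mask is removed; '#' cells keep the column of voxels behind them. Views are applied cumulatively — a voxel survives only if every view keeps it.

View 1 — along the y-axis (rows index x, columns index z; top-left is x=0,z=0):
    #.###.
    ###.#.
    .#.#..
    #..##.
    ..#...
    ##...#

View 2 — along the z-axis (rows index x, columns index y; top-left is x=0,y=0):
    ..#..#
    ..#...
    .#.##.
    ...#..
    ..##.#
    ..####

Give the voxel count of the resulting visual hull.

remaining voxels: 36

before carving: 216 voxels (6×6×6)
after view 1 [y-axis, 17 of 36 cells solid] → remaining = 102
after view 2 [z-axis, 14 of 36 cells solid] → remaining = 36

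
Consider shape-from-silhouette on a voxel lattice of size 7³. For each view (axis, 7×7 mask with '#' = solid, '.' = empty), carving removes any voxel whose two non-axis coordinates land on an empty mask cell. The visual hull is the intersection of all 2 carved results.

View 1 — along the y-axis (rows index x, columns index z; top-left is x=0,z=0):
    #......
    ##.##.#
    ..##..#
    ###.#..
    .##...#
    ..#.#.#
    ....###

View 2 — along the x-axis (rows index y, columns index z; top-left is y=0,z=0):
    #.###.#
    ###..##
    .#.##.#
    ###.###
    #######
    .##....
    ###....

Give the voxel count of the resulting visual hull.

remaining voxels: 107

full grid |V| = 343
carve view 1 (along y, XZ-mask fill 22/49): 154 voxels remain
carve view 2 (along x, YZ-mask fill 32/49): 107 voxels remain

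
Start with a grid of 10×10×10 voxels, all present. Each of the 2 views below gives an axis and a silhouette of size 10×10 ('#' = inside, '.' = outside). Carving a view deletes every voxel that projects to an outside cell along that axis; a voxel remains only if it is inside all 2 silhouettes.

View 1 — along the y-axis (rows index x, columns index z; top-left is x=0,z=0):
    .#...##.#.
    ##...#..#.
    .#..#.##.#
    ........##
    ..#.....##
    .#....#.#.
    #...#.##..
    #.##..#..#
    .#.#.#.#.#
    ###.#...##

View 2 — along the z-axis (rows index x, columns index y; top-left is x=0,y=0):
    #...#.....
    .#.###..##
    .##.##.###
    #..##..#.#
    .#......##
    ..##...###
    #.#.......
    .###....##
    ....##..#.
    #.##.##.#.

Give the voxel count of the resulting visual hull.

before carving: 1000 voxels (10×10×10)
carve view 1 (along y, XZ-mask fill 41/100): 410 voxels remain
carve view 2 (along z, XY-mask fill 44/100): 185 voxels remain

voxel count = 185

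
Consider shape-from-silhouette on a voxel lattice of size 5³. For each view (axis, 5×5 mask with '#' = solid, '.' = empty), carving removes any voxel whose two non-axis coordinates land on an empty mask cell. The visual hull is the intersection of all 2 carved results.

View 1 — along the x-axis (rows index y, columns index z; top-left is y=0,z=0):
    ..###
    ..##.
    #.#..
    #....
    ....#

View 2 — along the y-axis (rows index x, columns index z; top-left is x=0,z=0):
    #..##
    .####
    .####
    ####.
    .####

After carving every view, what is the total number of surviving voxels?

voxel count = 34

full grid |V| = 125
[1] x-view keeps 9 columns → grid now 45
[2] y-view keeps 19 columns → grid now 34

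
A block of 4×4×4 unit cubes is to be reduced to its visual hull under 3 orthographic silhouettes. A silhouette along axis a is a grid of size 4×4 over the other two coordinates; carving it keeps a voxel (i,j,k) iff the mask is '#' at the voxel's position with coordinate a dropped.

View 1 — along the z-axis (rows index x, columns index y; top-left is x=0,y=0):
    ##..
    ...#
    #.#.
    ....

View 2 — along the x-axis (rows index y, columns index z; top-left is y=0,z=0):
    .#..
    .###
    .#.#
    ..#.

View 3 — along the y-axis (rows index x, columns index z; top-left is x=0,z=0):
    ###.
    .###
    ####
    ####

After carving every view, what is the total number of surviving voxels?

full grid |V| = 64
after view 1 [z-axis, 5 of 16 cells solid] → remaining = 20
after view 2 [x-axis, 7 of 16 cells solid] → remaining = 8
after view 3 [y-axis, 14 of 16 cells solid] → remaining = 7

voxel count = 7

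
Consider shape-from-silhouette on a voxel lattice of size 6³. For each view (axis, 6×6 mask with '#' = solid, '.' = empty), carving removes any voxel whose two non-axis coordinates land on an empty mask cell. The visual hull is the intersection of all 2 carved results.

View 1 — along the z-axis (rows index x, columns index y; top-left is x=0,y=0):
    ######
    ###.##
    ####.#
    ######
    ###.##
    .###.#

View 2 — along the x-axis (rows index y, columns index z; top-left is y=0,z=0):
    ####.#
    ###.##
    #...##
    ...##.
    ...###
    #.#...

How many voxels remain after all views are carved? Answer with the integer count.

before carving: 216 voxels (6×6×6)
  1. axis=2 (XY plane), |mask|=31  ⇒  voxels=186
  2. axis=0 (YZ plane), |mask|=20  ⇒  voxels=105

voxel count = 105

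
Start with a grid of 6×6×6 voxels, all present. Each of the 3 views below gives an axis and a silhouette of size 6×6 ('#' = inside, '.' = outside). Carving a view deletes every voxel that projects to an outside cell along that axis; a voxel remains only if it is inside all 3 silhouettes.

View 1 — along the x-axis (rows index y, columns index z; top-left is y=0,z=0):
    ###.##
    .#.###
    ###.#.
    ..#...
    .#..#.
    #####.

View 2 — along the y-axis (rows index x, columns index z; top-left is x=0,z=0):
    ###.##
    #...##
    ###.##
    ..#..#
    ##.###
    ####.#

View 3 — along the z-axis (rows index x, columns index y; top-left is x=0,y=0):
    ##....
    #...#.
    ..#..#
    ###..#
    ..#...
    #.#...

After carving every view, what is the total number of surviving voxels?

initial block: 6^3 = 216
V1 x: intersect with YZ mask (21 set) -- 126 left
V2 y: intersect with XZ mask (25 set) -- 87 left
V3 z: intersect with XY mask (13 set) -- 35 left

|visual hull| = 35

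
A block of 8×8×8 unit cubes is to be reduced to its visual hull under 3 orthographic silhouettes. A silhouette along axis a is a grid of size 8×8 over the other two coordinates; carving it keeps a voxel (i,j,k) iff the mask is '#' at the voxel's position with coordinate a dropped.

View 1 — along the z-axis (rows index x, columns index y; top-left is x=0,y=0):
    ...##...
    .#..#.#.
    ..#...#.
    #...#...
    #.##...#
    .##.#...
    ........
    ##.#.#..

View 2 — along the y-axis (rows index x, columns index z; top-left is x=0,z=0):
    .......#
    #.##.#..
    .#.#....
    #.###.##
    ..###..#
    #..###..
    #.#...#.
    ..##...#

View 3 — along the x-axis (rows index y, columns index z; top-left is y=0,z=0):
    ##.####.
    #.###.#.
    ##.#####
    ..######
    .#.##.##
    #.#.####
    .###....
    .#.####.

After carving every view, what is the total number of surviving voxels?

voxel count = 48

full grid |V| = 512
carve view 1 (along z, XY-mask fill 20/64): 160 voxels remain
carve view 2 (along y, XZ-mask fill 27/64): 70 voxels remain
carve view 3 (along x, YZ-mask fill 43/64): 48 voxels remain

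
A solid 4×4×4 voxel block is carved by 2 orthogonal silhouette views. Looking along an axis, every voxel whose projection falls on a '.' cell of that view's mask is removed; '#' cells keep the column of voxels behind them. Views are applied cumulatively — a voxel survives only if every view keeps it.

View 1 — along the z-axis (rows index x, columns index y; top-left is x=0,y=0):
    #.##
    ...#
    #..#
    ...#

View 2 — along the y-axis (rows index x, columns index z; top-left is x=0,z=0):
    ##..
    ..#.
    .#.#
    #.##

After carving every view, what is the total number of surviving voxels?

initial block: 4^3 = 64
step 1: project along z, AND mask (7/16) → |grid| = 28
step 2: project along y, AND mask (8/16) → |grid| = 14

14 voxels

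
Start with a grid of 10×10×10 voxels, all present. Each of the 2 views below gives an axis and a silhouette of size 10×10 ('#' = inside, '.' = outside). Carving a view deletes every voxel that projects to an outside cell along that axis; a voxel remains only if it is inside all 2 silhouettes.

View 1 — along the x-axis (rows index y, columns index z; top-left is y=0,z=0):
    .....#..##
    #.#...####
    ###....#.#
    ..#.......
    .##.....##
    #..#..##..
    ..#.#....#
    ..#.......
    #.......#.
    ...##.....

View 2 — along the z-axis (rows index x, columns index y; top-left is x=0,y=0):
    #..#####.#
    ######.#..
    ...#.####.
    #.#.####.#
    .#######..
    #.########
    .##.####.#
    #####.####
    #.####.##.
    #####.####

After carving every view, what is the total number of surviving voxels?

full grid |V| = 1000
  1. axis=0 (YZ plane), |mask|=31  ⇒  voxels=310
  2. axis=2 (XY plane), |mask|=74  ⇒  voxels=223

voxel count = 223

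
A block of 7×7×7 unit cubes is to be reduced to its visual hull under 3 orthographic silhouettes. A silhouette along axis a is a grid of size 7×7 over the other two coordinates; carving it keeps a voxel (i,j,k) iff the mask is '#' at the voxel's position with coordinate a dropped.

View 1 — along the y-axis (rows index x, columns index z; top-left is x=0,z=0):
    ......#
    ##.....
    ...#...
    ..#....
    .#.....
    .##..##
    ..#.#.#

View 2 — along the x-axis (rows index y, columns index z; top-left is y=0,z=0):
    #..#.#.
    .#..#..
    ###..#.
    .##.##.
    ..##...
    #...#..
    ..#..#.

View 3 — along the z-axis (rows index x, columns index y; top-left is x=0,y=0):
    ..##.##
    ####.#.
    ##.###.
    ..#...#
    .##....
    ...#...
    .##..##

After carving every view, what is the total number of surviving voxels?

|visual hull| = 19

before carving: 343 voxels (7×7×7)
  1. axis=1 (XZ plane), |mask|=13  ⇒  voxels=91
  2. axis=0 (YZ plane), |mask|=19  ⇒  voxels=33
  3. axis=2 (XY plane), |mask|=23  ⇒  voxels=19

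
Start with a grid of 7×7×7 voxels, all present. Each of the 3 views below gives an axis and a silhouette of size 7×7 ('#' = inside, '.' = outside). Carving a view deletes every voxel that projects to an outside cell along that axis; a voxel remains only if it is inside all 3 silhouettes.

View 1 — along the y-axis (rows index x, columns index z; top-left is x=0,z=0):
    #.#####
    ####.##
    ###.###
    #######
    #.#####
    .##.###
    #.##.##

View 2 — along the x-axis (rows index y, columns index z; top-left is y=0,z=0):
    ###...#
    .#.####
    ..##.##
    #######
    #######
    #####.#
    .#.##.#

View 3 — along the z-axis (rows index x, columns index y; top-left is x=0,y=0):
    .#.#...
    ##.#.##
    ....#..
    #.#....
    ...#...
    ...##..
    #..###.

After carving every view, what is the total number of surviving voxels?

|visual hull| = 79

before carving: 343 voxels (7×7×7)
step 1: project along y, AND mask (41/49) → |grid| = 287
step 2: project along x, AND mask (37/49) → |grid| = 215
step 3: project along z, AND mask (17/49) → |grid| = 79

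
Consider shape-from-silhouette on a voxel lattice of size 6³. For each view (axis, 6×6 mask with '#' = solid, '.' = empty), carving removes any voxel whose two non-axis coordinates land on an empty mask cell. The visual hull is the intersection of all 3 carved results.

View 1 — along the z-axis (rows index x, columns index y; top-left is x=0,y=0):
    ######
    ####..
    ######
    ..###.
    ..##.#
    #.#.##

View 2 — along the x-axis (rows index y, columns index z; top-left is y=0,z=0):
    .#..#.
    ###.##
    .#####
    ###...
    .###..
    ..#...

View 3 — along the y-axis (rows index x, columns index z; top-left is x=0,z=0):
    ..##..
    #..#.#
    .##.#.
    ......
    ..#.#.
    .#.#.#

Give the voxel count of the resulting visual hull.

|visual hull| = 35

start: 6×6×6 = 216 voxels
step 1: project along z, AND mask (26/36) → |grid| = 156
step 2: project along x, AND mask (19/36) → |grid| = 84
step 3: project along y, AND mask (13/36) → |grid| = 35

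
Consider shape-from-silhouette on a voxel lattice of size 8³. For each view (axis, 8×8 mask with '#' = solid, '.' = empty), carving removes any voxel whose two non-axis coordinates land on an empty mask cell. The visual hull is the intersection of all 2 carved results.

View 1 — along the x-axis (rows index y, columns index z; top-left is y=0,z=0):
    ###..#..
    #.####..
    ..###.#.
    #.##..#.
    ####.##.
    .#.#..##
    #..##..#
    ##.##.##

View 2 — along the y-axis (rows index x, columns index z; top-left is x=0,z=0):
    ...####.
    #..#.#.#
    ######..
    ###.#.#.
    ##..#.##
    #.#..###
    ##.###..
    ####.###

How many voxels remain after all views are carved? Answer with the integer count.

|visual hull| = 192

full grid |V| = 512
[1] x-view keeps 37 columns → grid now 296
[2] y-view keeps 41 columns → grid now 192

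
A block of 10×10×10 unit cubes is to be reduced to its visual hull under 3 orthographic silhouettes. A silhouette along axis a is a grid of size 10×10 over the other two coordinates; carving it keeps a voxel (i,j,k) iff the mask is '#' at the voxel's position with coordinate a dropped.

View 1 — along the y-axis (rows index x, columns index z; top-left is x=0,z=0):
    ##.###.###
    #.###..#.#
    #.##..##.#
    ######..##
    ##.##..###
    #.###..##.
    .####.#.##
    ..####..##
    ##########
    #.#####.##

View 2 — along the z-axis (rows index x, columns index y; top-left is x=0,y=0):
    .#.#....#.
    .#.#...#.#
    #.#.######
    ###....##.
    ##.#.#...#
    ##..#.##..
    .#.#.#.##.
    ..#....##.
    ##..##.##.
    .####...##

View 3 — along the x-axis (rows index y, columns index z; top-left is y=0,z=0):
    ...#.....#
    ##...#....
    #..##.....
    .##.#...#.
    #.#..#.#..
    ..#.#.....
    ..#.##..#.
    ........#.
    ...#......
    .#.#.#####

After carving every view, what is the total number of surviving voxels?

102 voxels

before carving: 1000 voxels (10×10×10)
carve view 1 (along y, XZ-mask fill 72/100): 720 voxels remain
carve view 2 (along z, XY-mask fill 50/100): 362 voxels remain
carve view 3 (along x, YZ-mask fill 31/100): 102 voxels remain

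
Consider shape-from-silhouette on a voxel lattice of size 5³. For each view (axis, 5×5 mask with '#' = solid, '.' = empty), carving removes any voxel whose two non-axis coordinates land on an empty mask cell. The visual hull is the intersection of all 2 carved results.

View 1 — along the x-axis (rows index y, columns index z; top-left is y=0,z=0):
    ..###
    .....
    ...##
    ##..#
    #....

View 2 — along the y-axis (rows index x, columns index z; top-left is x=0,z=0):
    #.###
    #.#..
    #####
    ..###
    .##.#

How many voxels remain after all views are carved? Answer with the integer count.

full grid |V| = 125
V1 x: intersect with YZ mask (9 set) -- 45 left
V2 y: intersect with XZ mask (17 set) -- 31 left

voxel count = 31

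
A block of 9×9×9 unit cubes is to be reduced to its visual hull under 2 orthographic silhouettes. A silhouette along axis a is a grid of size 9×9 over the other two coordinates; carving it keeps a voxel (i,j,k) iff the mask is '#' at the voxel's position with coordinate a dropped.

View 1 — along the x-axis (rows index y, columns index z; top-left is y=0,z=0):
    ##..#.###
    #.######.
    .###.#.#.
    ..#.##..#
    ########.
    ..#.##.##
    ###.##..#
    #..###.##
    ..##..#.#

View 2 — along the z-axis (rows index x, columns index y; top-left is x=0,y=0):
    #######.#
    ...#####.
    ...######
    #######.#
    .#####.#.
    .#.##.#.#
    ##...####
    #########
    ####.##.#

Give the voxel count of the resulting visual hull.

start: 9×9×9 = 729 voxels
V1 x: intersect with YZ mask (51 set) -- 459 left
V2 z: intersect with XY mask (60 set) -- 338 left

338 voxels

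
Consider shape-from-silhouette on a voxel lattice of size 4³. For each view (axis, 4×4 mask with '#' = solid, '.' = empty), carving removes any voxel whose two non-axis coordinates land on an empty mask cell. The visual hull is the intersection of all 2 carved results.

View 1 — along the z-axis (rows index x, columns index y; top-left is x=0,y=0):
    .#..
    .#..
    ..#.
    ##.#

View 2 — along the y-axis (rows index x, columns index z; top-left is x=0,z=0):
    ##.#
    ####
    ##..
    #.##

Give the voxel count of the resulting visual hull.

start: 4×4×4 = 64 voxels
carve view 1 (along z, XY-mask fill 6/16): 24 voxels remain
carve view 2 (along y, XZ-mask fill 12/16): 18 voxels remain

voxel count = 18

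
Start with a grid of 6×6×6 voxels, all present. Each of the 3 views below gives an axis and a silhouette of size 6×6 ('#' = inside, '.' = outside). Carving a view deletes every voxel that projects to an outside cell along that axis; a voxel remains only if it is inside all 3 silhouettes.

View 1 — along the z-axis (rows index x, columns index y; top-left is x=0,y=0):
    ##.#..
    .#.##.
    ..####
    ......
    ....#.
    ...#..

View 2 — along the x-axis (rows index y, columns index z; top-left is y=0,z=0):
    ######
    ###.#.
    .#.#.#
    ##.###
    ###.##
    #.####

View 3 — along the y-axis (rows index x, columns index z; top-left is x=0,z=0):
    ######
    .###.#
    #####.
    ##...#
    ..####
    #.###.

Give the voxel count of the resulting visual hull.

full grid |V| = 216
  1. axis=2 (XY plane), |mask|=12  ⇒  voxels=72
  2. axis=0 (YZ plane), |mask|=28  ⇒  voxels=57
  3. axis=1 (XZ plane), |mask|=26  ⇒  voxels=43

remaining voxels: 43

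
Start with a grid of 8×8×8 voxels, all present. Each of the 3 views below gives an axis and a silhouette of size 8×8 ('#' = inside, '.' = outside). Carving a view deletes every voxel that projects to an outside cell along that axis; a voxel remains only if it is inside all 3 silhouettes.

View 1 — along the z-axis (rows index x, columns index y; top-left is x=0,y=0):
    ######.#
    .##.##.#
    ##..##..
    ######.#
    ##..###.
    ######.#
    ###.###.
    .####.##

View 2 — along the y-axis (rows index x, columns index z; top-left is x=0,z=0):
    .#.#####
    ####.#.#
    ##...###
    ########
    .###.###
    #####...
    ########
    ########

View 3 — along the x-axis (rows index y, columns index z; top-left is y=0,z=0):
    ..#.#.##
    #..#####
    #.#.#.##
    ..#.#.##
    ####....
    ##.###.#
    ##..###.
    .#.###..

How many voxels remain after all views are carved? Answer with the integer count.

185 voxels

start: 8×8×8 = 512 voxels
after view 1 [z-axis, 47 of 64 cells solid] → remaining = 376
after view 2 [y-axis, 52 of 64 cells solid] → remaining = 309
after view 3 [x-axis, 38 of 64 cells solid] → remaining = 185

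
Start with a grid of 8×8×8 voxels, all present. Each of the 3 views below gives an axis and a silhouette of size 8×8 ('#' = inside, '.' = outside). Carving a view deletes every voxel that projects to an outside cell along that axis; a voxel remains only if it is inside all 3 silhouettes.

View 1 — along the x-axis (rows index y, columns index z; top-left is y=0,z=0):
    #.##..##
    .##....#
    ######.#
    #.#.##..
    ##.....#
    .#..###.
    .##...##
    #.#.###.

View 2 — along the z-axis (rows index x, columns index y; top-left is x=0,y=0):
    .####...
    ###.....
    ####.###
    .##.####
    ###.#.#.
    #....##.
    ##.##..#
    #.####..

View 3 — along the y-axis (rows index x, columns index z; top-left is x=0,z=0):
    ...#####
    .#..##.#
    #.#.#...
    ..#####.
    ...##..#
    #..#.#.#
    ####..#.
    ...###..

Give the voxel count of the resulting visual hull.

full grid |V| = 512
carve view 1 (along x, YZ-mask fill 35/64): 280 voxels remain
carve view 2 (along z, XY-mask fill 38/64): 168 voxels remain
carve view 3 (along y, XZ-mask fill 32/64): 77 voxels remain

|visual hull| = 77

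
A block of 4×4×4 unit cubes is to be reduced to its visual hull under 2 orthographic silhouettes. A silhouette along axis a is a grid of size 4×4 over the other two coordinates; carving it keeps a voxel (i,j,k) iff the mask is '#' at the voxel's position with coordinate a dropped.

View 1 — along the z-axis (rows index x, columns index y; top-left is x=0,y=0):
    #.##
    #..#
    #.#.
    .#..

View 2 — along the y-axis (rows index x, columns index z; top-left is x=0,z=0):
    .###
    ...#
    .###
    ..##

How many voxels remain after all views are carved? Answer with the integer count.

before carving: 64 voxels (4×4×4)
[1] z-view keeps 8 columns → grid now 32
[2] y-view keeps 9 columns → grid now 19

remaining voxels: 19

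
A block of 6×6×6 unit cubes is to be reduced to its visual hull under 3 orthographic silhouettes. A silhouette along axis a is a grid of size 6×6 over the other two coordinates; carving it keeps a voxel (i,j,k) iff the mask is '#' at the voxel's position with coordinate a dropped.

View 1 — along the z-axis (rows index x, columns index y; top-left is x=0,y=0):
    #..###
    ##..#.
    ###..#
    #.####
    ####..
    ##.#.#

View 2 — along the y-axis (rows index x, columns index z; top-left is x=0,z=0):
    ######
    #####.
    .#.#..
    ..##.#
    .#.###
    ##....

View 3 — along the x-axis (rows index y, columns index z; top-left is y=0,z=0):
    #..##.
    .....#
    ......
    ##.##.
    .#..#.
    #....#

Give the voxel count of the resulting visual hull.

full grid |V| = 216
step 1: project along z, AND mask (24/36) → |grid| = 144
step 2: project along y, AND mask (22/36) → |grid| = 86
step 3: project along x, AND mask (12/36) → |grid| = 30

voxel count = 30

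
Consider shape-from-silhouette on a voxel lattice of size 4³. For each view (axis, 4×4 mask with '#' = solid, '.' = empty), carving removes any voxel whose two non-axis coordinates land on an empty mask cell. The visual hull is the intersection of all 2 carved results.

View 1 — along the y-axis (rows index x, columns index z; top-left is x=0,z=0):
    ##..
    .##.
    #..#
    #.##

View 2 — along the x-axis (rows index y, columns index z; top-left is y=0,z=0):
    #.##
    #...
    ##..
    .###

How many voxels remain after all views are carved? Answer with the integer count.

initial block: 4^3 = 64
step 1: project along y, AND mask (9/16) → |grid| = 36
step 2: project along x, AND mask (9/16) → |grid| = 21

21 voxels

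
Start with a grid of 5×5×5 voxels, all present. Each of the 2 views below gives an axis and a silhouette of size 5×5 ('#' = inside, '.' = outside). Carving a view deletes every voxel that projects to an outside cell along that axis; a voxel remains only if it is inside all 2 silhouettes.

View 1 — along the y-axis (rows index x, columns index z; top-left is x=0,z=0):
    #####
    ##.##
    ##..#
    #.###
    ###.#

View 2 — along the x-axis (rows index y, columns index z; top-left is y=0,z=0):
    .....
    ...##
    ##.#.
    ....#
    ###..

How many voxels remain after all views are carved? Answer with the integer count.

full grid |V| = 125
carve view 1 (along y, XZ-mask fill 20/25): 100 voxels remain
carve view 2 (along x, YZ-mask fill 9/25): 37 voxels remain

remaining voxels: 37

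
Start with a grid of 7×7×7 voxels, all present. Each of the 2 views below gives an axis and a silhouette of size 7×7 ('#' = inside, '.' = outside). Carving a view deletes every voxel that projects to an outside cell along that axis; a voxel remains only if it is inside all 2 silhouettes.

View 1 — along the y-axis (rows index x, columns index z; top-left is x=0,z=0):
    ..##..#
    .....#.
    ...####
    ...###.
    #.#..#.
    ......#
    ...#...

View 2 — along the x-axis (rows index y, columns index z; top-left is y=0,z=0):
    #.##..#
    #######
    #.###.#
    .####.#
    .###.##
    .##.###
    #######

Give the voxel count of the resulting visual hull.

before carving: 343 voxels (7×7×7)
V1 y: intersect with XZ mask (16 set) -- 112 left
V2 x: intersect with YZ mask (38 set) -- 89 left

89 voxels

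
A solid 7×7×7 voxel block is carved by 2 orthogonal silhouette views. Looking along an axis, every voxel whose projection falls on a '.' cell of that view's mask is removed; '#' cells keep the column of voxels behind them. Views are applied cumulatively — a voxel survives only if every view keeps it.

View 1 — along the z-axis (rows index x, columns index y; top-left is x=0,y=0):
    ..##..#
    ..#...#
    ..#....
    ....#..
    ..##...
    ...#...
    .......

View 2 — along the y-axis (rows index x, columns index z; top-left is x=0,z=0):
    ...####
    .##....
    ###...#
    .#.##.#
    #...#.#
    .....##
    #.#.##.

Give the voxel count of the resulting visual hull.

initial block: 7^3 = 343
V1 z: intersect with XY mask (10 set) -- 70 left
V2 y: intersect with XZ mask (23 set) -- 32 left

|visual hull| = 32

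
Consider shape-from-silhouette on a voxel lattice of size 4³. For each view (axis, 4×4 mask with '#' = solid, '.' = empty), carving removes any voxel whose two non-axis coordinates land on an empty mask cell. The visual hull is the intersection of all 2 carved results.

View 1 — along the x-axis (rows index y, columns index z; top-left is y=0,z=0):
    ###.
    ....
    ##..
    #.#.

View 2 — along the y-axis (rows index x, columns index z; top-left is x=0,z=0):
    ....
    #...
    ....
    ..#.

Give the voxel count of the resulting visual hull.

remaining voxels: 5

initial block: 4^3 = 64
step 1: project along x, AND mask (7/16) → |grid| = 28
step 2: project along y, AND mask (2/16) → |grid| = 5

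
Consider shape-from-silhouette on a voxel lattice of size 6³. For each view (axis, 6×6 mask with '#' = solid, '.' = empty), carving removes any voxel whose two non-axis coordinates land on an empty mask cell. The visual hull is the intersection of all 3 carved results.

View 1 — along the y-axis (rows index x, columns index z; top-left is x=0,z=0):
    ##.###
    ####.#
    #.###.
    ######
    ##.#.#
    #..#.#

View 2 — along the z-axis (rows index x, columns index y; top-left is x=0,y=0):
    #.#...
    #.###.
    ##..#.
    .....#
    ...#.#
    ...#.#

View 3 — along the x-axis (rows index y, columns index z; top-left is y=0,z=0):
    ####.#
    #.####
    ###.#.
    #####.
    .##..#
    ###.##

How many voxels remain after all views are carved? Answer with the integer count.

full grid |V| = 216
carve view 1 (along y, XZ-mask fill 27/36): 162 voxels remain
carve view 2 (along z, XY-mask fill 14/36): 62 voxels remain
carve view 3 (along x, YZ-mask fill 27/36): 45 voxels remain

|visual hull| = 45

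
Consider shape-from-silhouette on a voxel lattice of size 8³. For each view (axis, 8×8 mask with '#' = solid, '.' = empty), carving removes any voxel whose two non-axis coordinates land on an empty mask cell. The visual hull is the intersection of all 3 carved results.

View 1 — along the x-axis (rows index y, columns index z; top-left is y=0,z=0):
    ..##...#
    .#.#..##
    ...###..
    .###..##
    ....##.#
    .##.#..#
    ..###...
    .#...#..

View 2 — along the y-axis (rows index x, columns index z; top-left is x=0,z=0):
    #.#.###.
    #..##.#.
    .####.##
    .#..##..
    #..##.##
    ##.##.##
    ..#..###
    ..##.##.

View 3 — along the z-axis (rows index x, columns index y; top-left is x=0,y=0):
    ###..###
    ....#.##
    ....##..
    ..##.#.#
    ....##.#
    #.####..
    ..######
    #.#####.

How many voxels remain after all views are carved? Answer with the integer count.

full grid |V| = 512
after view 1 [x-axis, 27 of 64 cells solid] → remaining = 216
after view 2 [y-axis, 37 of 64 cells solid] → remaining = 123
after view 3 [z-axis, 35 of 64 cells solid] → remaining = 63

remaining voxels: 63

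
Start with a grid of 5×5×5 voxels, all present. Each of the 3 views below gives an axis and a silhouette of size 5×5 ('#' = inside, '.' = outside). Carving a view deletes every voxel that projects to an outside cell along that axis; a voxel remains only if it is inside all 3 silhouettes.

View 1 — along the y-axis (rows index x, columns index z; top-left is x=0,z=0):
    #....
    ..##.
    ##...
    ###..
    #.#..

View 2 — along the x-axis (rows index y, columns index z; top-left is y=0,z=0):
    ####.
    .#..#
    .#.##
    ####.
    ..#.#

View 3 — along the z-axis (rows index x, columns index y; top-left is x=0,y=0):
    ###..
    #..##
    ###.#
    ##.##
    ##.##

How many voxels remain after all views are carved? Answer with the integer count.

before carving: 125 voxels (5×5×5)
carve view 1 (along y, XZ-mask fill 10/25): 50 voxels remain
carve view 2 (along x, YZ-mask fill 15/25): 28 voxels remain
carve view 3 (along z, XY-mask fill 18/25): 23 voxels remain

|visual hull| = 23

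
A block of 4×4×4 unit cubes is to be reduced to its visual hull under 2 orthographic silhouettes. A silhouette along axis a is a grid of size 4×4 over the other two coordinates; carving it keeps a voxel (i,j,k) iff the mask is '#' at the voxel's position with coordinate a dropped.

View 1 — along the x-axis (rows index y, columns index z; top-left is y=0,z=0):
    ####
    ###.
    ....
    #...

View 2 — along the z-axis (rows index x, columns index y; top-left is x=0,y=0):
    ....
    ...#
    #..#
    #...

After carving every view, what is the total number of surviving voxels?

initial block: 4^3 = 64
[1] x-view keeps 8 columns → grid now 32
[2] z-view keeps 4 columns → grid now 10

remaining voxels: 10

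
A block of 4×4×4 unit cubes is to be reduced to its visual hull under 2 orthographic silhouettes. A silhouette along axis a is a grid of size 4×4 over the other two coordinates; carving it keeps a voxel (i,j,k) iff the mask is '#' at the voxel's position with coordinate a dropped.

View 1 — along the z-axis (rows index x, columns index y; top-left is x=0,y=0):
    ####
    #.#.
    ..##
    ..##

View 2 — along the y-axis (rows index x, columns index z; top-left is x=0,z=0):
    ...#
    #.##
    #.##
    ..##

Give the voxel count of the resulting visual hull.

remaining voxels: 20

full grid |V| = 64
V1 z: intersect with XY mask (10 set) -- 40 left
V2 y: intersect with XZ mask (9 set) -- 20 left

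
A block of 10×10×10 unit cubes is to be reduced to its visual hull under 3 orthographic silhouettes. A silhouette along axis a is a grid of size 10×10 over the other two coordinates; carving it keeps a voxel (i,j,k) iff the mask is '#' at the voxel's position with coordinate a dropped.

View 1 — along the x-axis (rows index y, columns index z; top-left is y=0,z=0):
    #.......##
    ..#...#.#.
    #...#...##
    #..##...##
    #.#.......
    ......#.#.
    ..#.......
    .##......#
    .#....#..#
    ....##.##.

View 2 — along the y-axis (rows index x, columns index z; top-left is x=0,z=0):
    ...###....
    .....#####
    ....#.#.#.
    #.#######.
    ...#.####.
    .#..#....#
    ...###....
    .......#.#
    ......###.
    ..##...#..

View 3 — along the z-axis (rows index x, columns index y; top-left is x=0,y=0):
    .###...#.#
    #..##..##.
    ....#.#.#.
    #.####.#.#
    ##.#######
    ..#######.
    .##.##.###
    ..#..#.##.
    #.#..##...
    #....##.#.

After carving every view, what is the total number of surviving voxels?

initial block: 10^3 = 1000
after view 1 [x-axis, 30 of 100 cells solid] → remaining = 300
after view 2 [y-axis, 38 of 100 cells solid] → remaining = 105
after view 3 [z-axis, 55 of 100 cells solid] → remaining = 61

|visual hull| = 61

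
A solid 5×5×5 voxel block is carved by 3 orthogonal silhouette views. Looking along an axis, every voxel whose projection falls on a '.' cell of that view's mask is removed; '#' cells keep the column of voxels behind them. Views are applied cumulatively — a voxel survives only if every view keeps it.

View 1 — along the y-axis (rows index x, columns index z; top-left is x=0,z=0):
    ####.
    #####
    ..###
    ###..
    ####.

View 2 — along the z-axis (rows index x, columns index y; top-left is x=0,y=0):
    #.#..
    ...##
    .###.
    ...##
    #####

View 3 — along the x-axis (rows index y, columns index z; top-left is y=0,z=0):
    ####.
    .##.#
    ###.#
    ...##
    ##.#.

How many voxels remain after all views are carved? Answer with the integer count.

start: 5×5×5 = 125 voxels
carve view 1 (along y, XZ-mask fill 19/25): 95 voxels remain
carve view 2 (along z, XY-mask fill 14/25): 53 voxels remain
carve view 3 (along x, YZ-mask fill 16/25): 33 voxels remain

remaining voxels: 33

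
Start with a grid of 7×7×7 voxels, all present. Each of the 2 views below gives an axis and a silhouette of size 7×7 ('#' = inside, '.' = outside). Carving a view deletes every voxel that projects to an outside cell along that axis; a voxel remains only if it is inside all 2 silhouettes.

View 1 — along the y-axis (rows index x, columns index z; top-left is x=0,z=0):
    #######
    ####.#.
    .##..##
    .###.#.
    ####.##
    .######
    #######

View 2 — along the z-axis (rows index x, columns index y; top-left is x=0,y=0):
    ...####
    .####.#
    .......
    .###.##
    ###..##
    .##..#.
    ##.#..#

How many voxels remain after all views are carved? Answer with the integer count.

voxel count = 149

initial block: 7^3 = 343
V1 y: intersect with XZ mask (39 set) -- 273 left
V2 z: intersect with XY mask (26 set) -- 149 left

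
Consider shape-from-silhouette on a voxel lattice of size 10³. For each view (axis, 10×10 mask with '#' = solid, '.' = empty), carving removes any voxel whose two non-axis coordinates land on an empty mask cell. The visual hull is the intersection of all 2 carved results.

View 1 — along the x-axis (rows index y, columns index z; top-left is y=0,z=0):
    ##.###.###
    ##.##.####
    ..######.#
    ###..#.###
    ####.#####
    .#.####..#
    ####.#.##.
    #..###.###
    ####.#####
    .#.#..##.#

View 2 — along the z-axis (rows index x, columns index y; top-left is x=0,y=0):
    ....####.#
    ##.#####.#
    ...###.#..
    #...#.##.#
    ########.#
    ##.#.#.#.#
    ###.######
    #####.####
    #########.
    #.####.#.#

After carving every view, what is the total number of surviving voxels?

remaining voxels: 511

initial block: 10^3 = 1000
  1. axis=0 (YZ plane), |mask|=73  ⇒  voxels=730
  2. axis=2 (XY plane), |mask|=71  ⇒  voxels=511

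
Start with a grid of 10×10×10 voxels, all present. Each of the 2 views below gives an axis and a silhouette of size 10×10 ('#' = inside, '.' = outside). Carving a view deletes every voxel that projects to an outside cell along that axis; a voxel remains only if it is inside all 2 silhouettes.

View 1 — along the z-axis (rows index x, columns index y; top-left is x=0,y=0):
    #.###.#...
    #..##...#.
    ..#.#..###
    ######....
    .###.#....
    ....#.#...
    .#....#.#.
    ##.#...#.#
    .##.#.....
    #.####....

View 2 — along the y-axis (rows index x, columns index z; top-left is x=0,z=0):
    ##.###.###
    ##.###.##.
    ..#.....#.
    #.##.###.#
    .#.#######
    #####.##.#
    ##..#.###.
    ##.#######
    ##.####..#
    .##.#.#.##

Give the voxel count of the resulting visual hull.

282 voxels

before carving: 1000 voxels (10×10×10)
  1. axis=2 (XY plane), |mask|=42  ⇒  voxels=420
  2. axis=1 (XZ plane), |mask|=68  ⇒  voxels=282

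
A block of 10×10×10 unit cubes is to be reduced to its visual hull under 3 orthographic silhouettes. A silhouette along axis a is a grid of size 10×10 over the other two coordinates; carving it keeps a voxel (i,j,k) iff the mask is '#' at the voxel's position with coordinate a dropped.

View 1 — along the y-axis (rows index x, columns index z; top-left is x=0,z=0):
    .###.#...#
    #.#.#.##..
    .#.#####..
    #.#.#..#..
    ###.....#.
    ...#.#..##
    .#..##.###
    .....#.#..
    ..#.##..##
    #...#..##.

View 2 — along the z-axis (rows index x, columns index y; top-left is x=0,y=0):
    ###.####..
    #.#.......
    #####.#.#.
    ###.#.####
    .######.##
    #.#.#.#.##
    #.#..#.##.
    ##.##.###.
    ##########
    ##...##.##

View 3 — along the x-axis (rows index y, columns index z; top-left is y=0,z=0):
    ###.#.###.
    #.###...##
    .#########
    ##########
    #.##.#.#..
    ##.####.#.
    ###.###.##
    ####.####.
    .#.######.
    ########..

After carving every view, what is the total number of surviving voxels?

initial block: 10^3 = 1000
after view 1 [y-axis, 45 of 100 cells solid] → remaining = 450
after view 2 [z-axis, 66 of 100 cells solid] → remaining = 293
after view 3 [x-axis, 75 of 100 cells solid] → remaining = 216

|visual hull| = 216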